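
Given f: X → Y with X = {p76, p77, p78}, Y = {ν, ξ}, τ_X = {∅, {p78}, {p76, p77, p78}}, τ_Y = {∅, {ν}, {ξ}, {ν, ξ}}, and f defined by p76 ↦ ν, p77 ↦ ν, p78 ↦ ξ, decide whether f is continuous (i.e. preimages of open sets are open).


f is NOT continuous.

Compute f^{-1}(U) for each U ∈ τ_Y:
  U = ∅: f^{-1}(U) = ∅ ∈ τ_X ✓.
  U = {ν}: f^{-1}(U) = {p76, p77} ∉ τ_X ✗.
  U = {ξ}: f^{-1}(U) = {p78} ∈ τ_X ✓.
  U = {ν, ξ}: f^{-1}(U) = {p76, p77, p78} ∈ τ_X ✓.
Found U = {ν} with f^{-1}(U) = {p76, p77} not in τ_X. Therefore f is NOT continuous.


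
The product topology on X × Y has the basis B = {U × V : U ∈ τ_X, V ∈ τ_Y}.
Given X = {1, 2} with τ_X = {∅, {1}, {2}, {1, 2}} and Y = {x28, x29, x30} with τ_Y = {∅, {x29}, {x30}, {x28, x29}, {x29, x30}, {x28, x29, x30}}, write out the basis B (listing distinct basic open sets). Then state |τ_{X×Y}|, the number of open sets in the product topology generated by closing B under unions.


Basis B = {∅ × ∅, {1} × {x29}, {1} × {x30}, {2} × {x29}, {2} × {x30}, {1} × {x28, x29}, {1} × {x29, x30}, {1, 2} × {x29}, {1, 2} × {x30}, {2} × {x28, x29}, {2} × {x29, x30}, {1} × {x28, x29, x30}, {2} × {x28, x29, x30}, {1, 2} × {x28, x29}, {1, 2} × {x29, x30}, {1, 2} × {x28, x29, x30}}; |τ_{X×Y}| = 36.

Enumerate products U × V with U ∈ τ_X, V ∈ τ_Y (deduplicated):
  ∅ × ∅ = {} (∅)
  {1} × {x29} = {(1,x29)}
  {1} × {x30} = {(1,x30)}
  {2} × {x29} = {(2,x29)}
  {2} × {x30} = {(2,x30)}
  {1} × {x28, x29} = {(1,x28), (1,x29)}
  {1} × {x29, x30} = {(1,x29), (1,x30)}
  {1, 2} × {x29} = {(1,x29), (2,x29)}
  {1, 2} × {x30} = {(1,x30), (2,x30)}
  {2} × {x28, x29} = {(2,x28), (2,x29)}
  {2} × {x29, x30} = {(2,x29), (2,x30)}
  {1} × {x28, x29, x30} = {(1,x28), (1,x29), (1,x30)}
  {2} × {x28, x29, x30} = {(2,x28), (2,x29), (2,x30)}
  {1, 2} × {x28, x29} = {(1,x28), (1,x29), (2,x28), (2,x29)}
  {1, 2} × {x29, x30} = {(1,x29), (1,x30), (2,x29), (2,x30)}
  {1, 2} × {x28, x29, x30} = {(1,x28), (1,x29), (1,x30), (2,x28), (2,x29), (2,x30)}
These 16 distinct sets form the basis B.
Close under arbitrary unions to get τ_{X×Y}; counting gives |τ_{X×Y}| = 36.


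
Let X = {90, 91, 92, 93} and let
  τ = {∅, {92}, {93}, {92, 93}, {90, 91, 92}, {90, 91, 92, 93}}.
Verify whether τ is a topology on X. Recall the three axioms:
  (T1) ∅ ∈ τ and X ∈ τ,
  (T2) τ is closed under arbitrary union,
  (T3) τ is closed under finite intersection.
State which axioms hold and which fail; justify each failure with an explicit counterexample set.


τ IS a topology on X.

Axiom (T1): ∅ ∈ τ? Yes; X ∈ τ? Yes.
Axiom (T2/T3): check pairwise unions and intersections of members of τ.
All pairwise intersections and unions checked — each lies in τ. Therefore τ satisfies (T1), (T2), (T3): it IS a topology on X.


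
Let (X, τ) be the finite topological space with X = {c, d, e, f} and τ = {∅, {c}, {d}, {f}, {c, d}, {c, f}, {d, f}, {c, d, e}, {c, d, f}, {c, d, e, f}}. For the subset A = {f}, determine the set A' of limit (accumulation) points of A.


A' = ∅

For each x ∈ X, list the open sets U ∈ τ with x ∈ U, then check whether U ∩ (A ∖ {x}) ≠ ∅ for every such U.
  x = c: open {c} ∋ x has {c} ∩ (A ∖ {c}) = ∅, so x is NOT a limit point.
  x = d: open {d} ∋ x has {d} ∩ (A ∖ {d}) = ∅, so x is NOT a limit point.
  x = e: open {c, d, e} ∋ x has {c, d, e} ∩ (A ∖ {e}) = ∅, so x is NOT a limit point.
  x = f: open {f} ∋ x has {f} ∩ (A ∖ {f}) = ∅, so x is NOT a limit point.
Collecting: A' = ∅.


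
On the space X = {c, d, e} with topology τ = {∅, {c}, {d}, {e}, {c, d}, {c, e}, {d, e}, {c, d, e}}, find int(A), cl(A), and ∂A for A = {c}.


int(A) = {c}, cl(A) = {c}, ∂A = ∅.

Closed sets in (X, τ) are complements of opens:
  closed(X, τ) = {∅, {c}, {d}, {e}, {c, d}, {c, e}, {d, e}, {c, d, e}}.
int(A) = ⋃ {U ∈ τ : U ⊆ A}. Opens contained in A: ∅, {c}.
Taking the union of these: int(A) = {c}.
cl(A) = ⋂ {C closed : A ⊆ C}. Closed sets containing A: {c}, {c, d}, {c, e}, {c, d, e}.
Intersecting these: cl(A) = {c}.
∂A = cl(A) ∖ int(A) = {c} ∖ {c} = ∅.


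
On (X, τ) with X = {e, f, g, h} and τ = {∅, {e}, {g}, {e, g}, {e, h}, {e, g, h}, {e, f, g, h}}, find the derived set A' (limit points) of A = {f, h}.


A' = {f}

For each x ∈ X, list the open sets U ∈ τ with x ∈ U, then check whether U ∩ (A ∖ {x}) ≠ ∅ for every such U.
  x = e: open {e} ∋ x has {e} ∩ (A ∖ {e}) = ∅, so x is NOT a limit point.
  x = f: opens ∋ x are {e, f, g, h}; each meets A ∖ {f}, so x IS a limit point.
  x = g: open {g} ∋ x has {g} ∩ (A ∖ {g}) = ∅, so x is NOT a limit point.
  x = h: open {e, h} ∋ x has {e, h} ∩ (A ∖ {h}) = ∅, so x is NOT a limit point.
Collecting: A' = {f}.


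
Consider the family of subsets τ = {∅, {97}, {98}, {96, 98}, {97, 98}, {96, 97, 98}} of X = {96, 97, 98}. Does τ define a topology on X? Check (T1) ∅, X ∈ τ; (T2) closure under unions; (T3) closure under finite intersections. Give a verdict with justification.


τ IS a topology on X.

Axiom (T1): ∅ ∈ τ? Yes; X ∈ τ? Yes.
Axiom (T2/T3): check pairwise unions and intersections of members of τ.
All pairwise intersections and unions checked — each lies in τ. Therefore τ satisfies (T1), (T2), (T3): it IS a topology on X.


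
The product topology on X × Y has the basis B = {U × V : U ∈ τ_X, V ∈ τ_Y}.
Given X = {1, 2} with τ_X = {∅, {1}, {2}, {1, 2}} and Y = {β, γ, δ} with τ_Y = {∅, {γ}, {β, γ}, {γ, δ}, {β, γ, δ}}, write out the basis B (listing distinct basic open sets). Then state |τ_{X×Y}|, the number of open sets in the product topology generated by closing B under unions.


Basis B = {∅ × ∅, {1} × {γ}, {2} × {γ}, {1} × {β, γ}, {1} × {γ, δ}, {1, 2} × {γ}, {2} × {β, γ}, {2} × {γ, δ}, {1} × {β, γ, δ}, {2} × {β, γ, δ}, {1, 2} × {β, γ}, {1, 2} × {γ, δ}, {1, 2} × {β, γ, δ}}; |τ_{X×Y}| = 25.

Enumerate products U × V with U ∈ τ_X, V ∈ τ_Y (deduplicated):
  ∅ × ∅ = {} (∅)
  {1} × {γ} = {(1,γ)}
  {2} × {γ} = {(2,γ)}
  {1} × {β, γ} = {(1,β), (1,γ)}
  {1} × {γ, δ} = {(1,γ), (1,δ)}
  {1, 2} × {γ} = {(1,γ), (2,γ)}
  {2} × {β, γ} = {(2,β), (2,γ)}
  {2} × {γ, δ} = {(2,γ), (2,δ)}
  {1} × {β, γ, δ} = {(1,β), (1,γ), (1,δ)}
  {2} × {β, γ, δ} = {(2,β), (2,γ), (2,δ)}
  {1, 2} × {β, γ} = {(1,β), (1,γ), (2,β), (2,γ)}
  {1, 2} × {γ, δ} = {(1,γ), (1,δ), (2,γ), (2,δ)}
  {1, 2} × {β, γ, δ} = {(1,β), (1,γ), (1,δ), (2,β), (2,γ), (2,δ)}
These 13 distinct sets form the basis B.
Close under arbitrary unions to get τ_{X×Y}; counting gives |τ_{X×Y}| = 25.


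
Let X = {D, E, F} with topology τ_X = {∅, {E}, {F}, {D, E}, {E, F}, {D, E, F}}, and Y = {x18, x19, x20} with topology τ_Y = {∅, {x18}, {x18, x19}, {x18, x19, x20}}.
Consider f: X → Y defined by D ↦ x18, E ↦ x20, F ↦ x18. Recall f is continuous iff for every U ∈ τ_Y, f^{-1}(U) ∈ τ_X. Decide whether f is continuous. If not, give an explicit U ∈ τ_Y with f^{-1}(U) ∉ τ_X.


f is NOT continuous.

Compute f^{-1}(U) for each U ∈ τ_Y:
  U = ∅: f^{-1}(U) = ∅ ∈ τ_X ✓.
  U = {x18}: f^{-1}(U) = {D, F} ∉ τ_X ✗.
  U = {x18, x19}: f^{-1}(U) = {D, F} ∉ τ_X ✗.
  U = {x18, x19, x20}: f^{-1}(U) = {D, E, F} ∈ τ_X ✓.
Found U = {x18} with f^{-1}(U) = {D, F} not in τ_X. Therefore f is NOT continuous.


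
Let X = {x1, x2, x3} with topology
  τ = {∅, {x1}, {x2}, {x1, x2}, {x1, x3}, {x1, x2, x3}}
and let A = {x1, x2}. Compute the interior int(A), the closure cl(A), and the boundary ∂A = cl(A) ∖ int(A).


int(A) = {x1, x2}, cl(A) = {x1, x2, x3}, ∂A = {x3}.

Closed sets in (X, τ) are complements of opens:
  closed(X, τ) = {∅, {x2}, {x3}, {x1, x3}, {x2, x3}, {x1, x2, x3}}.
int(A) = ⋃ {U ∈ τ : U ⊆ A}. Opens contained in A: ∅, {x1}, {x2}, {x1, x2}.
Taking the union of these: int(A) = {x1, x2}.
cl(A) = ⋂ {C closed : A ⊆ C}. Closed sets containing A: {x1, x2, x3}.
Intersecting these: cl(A) = {x1, x2, x3}.
∂A = cl(A) ∖ int(A) = {x1, x2, x3} ∖ {x1, x2} = {x3}.


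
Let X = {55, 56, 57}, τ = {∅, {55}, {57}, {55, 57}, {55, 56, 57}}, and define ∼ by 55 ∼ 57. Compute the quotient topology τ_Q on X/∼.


X/∼ = {[55=57], [56]}; |τ_Q| = 3.

Equivalence classes: [55=57], [56].
Quotient map π: X → X/∼ sends 55 ↦ [55=57], 56 ↦ [56], 57 ↦ [55=57].
For each subset V ⊆ X/∼, compute π^{-1}(V) ⊆ X and check whether π^{-1}(V) ∈ τ. V is open in τ_Q iff π^{-1}(V) ∈ τ.
  V = {}: π^{-1}(V) = ∅ ∈ τ ✓.
  V = {[55=57]}: π^{-1}(V) = {55, 57} ∈ τ ✓.
  V = {[56]}: π^{-1}(V) = {56} ∉ τ ✗.
  V = {[55=57], [56]}: π^{-1}(V) = {55, 56, 57} ∈ τ ✓.
Open sets in the quotient: τ_Q = {{}, {[55=57]}, {[55=57], [56]}} (3 elements).


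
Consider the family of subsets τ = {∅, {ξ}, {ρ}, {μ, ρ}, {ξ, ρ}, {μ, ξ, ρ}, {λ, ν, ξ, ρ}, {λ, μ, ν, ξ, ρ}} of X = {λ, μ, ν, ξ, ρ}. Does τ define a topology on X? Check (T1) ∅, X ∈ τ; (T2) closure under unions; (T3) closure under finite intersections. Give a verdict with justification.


τ IS a topology on X.

Axiom (T1): ∅ ∈ τ? Yes; X ∈ τ? Yes.
Axiom (T2/T3): check pairwise unions and intersections of members of τ.
All pairwise intersections and unions checked — each lies in τ. Therefore τ satisfies (T1), (T2), (T3): it IS a topology on X.


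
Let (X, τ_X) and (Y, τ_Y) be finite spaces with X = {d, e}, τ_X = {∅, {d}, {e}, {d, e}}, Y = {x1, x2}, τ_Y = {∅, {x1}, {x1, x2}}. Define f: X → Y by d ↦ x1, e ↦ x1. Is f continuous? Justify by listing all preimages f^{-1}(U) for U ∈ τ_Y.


f IS continuous.

Compute f^{-1}(U) for each U ∈ τ_Y:
  U = ∅: f^{-1}(U) = ∅ ∈ τ_X ✓.
  U = {x1}: f^{-1}(U) = {d, e} ∈ τ_X ✓.
  U = {x1, x2}: f^{-1}(U) = {d, e} ∈ τ_X ✓.
Every preimage lies in τ_X, so f IS continuous.


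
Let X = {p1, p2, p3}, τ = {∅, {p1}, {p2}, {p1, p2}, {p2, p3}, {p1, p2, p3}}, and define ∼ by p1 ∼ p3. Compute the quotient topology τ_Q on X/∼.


X/∼ = {[p1=p3], [p2]}; |τ_Q| = 3.

Equivalence classes: [p1=p3], [p2].
Quotient map π: X → X/∼ sends p1 ↦ [p1=p3], p2 ↦ [p2], p3 ↦ [p1=p3].
For each subset V ⊆ X/∼, compute π^{-1}(V) ⊆ X and check whether π^{-1}(V) ∈ τ. V is open in τ_Q iff π^{-1}(V) ∈ τ.
  V = {}: π^{-1}(V) = ∅ ∈ τ ✓.
  V = {[p1=p3]}: π^{-1}(V) = {p1, p3} ∉ τ ✗.
  V = {[p2]}: π^{-1}(V) = {p2} ∈ τ ✓.
  V = {[p1=p3], [p2]}: π^{-1}(V) = {p1, p2, p3} ∈ τ ✓.
Open sets in the quotient: τ_Q = {{}, {[p2]}, {[p1=p3], [p2]}} (3 elements).


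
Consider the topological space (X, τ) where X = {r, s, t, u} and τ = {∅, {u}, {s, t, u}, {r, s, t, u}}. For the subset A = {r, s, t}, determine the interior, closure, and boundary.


int(A) = ∅, cl(A) = {r, s, t}, ∂A = {r, s, t}.

Closed sets in (X, τ) are complements of opens:
  closed(X, τ) = {∅, {r}, {r, s, t}, {r, s, t, u}}.
int(A) = ⋃ {U ∈ τ : U ⊆ A}. Opens contained in A: ∅.
Taking the union of these: int(A) = ∅.
cl(A) = ⋂ {C closed : A ⊆ C}. Closed sets containing A: {r, s, t}, {r, s, t, u}.
Intersecting these: cl(A) = {r, s, t}.
∂A = cl(A) ∖ int(A) = {r, s, t} ∖ ∅ = {r, s, t}.


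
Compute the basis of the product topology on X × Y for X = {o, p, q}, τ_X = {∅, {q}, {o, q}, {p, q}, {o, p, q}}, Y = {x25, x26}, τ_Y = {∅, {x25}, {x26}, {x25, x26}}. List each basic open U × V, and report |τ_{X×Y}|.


Basis B = {∅ × ∅, {q} × {x25}, {q} × {x26}, {o, q} × {x25}, {o, q} × {x26}, {p, q} × {x25}, {p, q} × {x26}, {q} × {x25, x26}, {o, p, q} × {x25}, {o, p, q} × {x26}, {o, q} × {x25, x26}, {p, q} × {x25, x26}, {o, p, q} × {x25, x26}}; |τ_{X×Y}| = 25.

Enumerate products U × V with U ∈ τ_X, V ∈ τ_Y (deduplicated):
  ∅ × ∅ = {} (∅)
  {q} × {x25} = {(q,x25)}
  {q} × {x26} = {(q,x26)}
  {o, q} × {x25} = {(o,x25), (q,x25)}
  {o, q} × {x26} = {(o,x26), (q,x26)}
  {p, q} × {x25} = {(p,x25), (q,x25)}
  {p, q} × {x26} = {(p,x26), (q,x26)}
  {q} × {x25, x26} = {(q,x25), (q,x26)}
  {o, p, q} × {x25} = {(o,x25), (p,x25), (q,x25)}
  {o, p, q} × {x26} = {(o,x26), (p,x26), (q,x26)}
  {o, q} × {x25, x26} = {(o,x25), (o,x26), (q,x25), (q,x26)}
  {p, q} × {x25, x26} = {(p,x25), (p,x26), (q,x25), (q,x26)}
  {o, p, q} × {x25, x26} = {(o,x25), (o,x26), (p,x25), (p,x26), (q,x25), (q,x26)}
These 13 distinct sets form the basis B.
Close under arbitrary unions to get τ_{X×Y}; counting gives |τ_{X×Y}| = 25.


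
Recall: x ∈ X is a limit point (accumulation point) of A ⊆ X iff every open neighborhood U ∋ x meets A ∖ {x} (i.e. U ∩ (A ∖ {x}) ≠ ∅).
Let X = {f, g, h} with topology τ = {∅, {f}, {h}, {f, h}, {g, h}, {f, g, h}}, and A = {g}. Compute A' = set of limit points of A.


A' = ∅

For each x ∈ X, list the open sets U ∈ τ with x ∈ U, then check whether U ∩ (A ∖ {x}) ≠ ∅ for every such U.
  x = f: open {f} ∋ x has {f} ∩ (A ∖ {f}) = ∅, so x is NOT a limit point.
  x = g: open {g, h} ∋ x has {g, h} ∩ (A ∖ {g}) = ∅, so x is NOT a limit point.
  x = h: open {h} ∋ x has {h} ∩ (A ∖ {h}) = ∅, so x is NOT a limit point.
Collecting: A' = ∅.


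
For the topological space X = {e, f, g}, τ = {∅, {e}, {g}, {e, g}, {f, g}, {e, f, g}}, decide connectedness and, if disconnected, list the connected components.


(X, τ) is disconnected; components = [{e}, {f, g}].

Find clopen sets (U ∈ τ with X ∖ U ∈ τ):
  U = ∅, X ∖ U = {e, f, g} — both open, so U is clopen.
  U = {e}, X ∖ U = {f, g} — both open, so U is clopen.
  U = {f, g}, X ∖ U = {e} — both open, so U is clopen.
  U = {e, f, g}, X ∖ U = ∅ — both open, so U is clopen.
Nontrivial clopen(s) exist: e.g. {e}. So (X, τ) is disconnected.
Compute connected components by grouping points that agree on all clopens:
  component: {e}
  component: {f, g}


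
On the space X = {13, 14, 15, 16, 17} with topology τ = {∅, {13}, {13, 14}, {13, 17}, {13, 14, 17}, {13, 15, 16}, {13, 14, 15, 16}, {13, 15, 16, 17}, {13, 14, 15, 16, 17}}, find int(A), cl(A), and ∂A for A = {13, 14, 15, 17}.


int(A) = {13, 14, 17}, cl(A) = {13, 14, 15, 16, 17}, ∂A = {15, 16}.

Closed sets in (X, τ) are complements of opens:
  closed(X, τ) = {∅, {14}, {17}, {14, 17}, {15, 16}, {14, 15, 16}, {15, 16, 17}, {14, 15, 16, 17}, {13, 14, 15, 16, 17}}.
int(A) = ⋃ {U ∈ τ : U ⊆ A}. Opens contained in A: ∅, {13}, {13, 14}, {13, 17}, {13, 14, 17}.
Taking the union of these: int(A) = {13, 14, 17}.
cl(A) = ⋂ {C closed : A ⊆ C}. Closed sets containing A: {13, 14, 15, 16, 17}.
Intersecting these: cl(A) = {13, 14, 15, 16, 17}.
∂A = cl(A) ∖ int(A) = {13, 14, 15, 16, 17} ∖ {13, 14, 17} = {15, 16}.


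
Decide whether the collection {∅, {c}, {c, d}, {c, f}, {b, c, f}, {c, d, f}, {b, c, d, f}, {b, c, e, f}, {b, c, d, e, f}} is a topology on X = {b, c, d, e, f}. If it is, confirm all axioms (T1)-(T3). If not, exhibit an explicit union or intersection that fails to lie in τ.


τ IS a topology on X.

Axiom (T1): ∅ ∈ τ? Yes; X ∈ τ? Yes.
Axiom (T2/T3): check pairwise unions and intersections of members of τ.
All pairwise intersections and unions checked — each lies in τ. Therefore τ satisfies (T1), (T2), (T3): it IS a topology on X.


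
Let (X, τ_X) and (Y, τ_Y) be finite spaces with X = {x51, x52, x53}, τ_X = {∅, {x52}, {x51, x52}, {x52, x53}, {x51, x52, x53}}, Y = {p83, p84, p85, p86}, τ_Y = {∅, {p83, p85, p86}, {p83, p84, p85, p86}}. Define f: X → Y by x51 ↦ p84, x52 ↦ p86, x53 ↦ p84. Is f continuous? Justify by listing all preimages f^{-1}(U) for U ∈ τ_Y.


f IS continuous.

Compute f^{-1}(U) for each U ∈ τ_Y:
  U = ∅: f^{-1}(U) = ∅ ∈ τ_X ✓.
  U = {p83, p85, p86}: f^{-1}(U) = {x52} ∈ τ_X ✓.
  U = {p83, p84, p85, p86}: f^{-1}(U) = {x51, x52, x53} ∈ τ_X ✓.
Every preimage lies in τ_X, so f IS continuous.


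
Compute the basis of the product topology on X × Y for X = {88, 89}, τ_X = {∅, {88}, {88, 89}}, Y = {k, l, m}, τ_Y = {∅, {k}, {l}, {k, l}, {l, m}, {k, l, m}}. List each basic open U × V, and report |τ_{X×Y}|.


Basis B = {∅ × ∅, {88} × {k}, {88} × {l}, {88} × {k, l}, {88, 89} × {k}, {88} × {l, m}, {88, 89} × {l}, {88} × {k, l, m}, {88, 89} × {k, l}, {88, 89} × {l, m}, {88, 89} × {k, l, m}}; |τ_{X×Y}| = 18.

Enumerate products U × V with U ∈ τ_X, V ∈ τ_Y (deduplicated):
  ∅ × ∅ = {} (∅)
  {88} × {k} = {(88,k)}
  {88} × {l} = {(88,l)}
  {88} × {k, l} = {(88,k), (88,l)}
  {88, 89} × {k} = {(88,k), (89,k)}
  {88} × {l, m} = {(88,l), (88,m)}
  {88, 89} × {l} = {(88,l), (89,l)}
  {88} × {k, l, m} = {(88,k), (88,l), (88,m)}
  {88, 89} × {k, l} = {(88,k), (88,l), (89,k), (89,l)}
  {88, 89} × {l, m} = {(88,l), (88,m), (89,l), (89,m)}
  {88, 89} × {k, l, m} = {(88,k), (88,l), (88,m), (89,k), (89,l), (89,m)}
These 11 distinct sets form the basis B.
Close under arbitrary unions to get τ_{X×Y}; counting gives |τ_{X×Y}| = 18.


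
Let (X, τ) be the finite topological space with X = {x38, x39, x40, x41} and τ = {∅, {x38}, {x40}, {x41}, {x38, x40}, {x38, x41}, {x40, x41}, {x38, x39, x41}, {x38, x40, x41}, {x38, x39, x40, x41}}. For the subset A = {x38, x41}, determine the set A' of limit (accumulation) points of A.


A' = {x39}

For each x ∈ X, list the open sets U ∈ τ with x ∈ U, then check whether U ∩ (A ∖ {x}) ≠ ∅ for every such U.
  x = x38: open {x38} ∋ x has {x38} ∩ (A ∖ {x38}) = ∅, so x is NOT a limit point.
  x = x39: opens ∋ x are {x38, x39, x41}, {x38, x39, x40, x41}; each meets A ∖ {x39}, so x IS a limit point.
  x = x40: open {x40} ∋ x has {x40} ∩ (A ∖ {x40}) = ∅, so x is NOT a limit point.
  x = x41: open {x41} ∋ x has {x41} ∩ (A ∖ {x41}) = ∅, so x is NOT a limit point.
Collecting: A' = {x39}.


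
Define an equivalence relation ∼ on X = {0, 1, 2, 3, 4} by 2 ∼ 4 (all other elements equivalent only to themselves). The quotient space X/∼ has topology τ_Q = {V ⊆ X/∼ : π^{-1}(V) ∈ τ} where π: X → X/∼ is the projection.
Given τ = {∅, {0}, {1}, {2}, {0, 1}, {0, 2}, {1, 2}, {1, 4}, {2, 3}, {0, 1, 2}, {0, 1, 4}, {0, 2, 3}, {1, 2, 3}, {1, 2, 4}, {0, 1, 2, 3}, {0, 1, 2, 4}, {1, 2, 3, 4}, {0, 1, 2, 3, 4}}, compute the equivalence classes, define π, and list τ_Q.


X/∼ = {[0], [1], [2=4], [3]}; |τ_Q| = 8.

Equivalence classes: [0], [1], [2=4], [3].
Quotient map π: X → X/∼ sends 0 ↦ [0], 1 ↦ [1], 2 ↦ [2=4], 3 ↦ [3], 4 ↦ [2=4].
For each subset V ⊆ X/∼, compute π^{-1}(V) ⊆ X and check whether π^{-1}(V) ∈ τ. V is open in τ_Q iff π^{-1}(V) ∈ τ.
  V = {}: π^{-1}(V) = ∅ ∈ τ ✓.
  V = {[0]}: π^{-1}(V) = {0} ∈ τ ✓.
  V = {[1]}: π^{-1}(V) = {1} ∈ τ ✓.
  V = {[0], [1]}: π^{-1}(V) = {0, 1} ∈ τ ✓.
  V = {[2=4]}: π^{-1}(V) = {2, 4} ∉ τ ✗.
  V = {[0], [2=4]}: π^{-1}(V) = {0, 2, 4} ∉ τ ✗.
  V = {[1], [2=4]}: π^{-1}(V) = {1, 2, 4} ∈ τ ✓.
  V = {[0], [1], [2=4]}: π^{-1}(V) = {0, 1, 2, 4} ∈ τ ✓.
  V = {[3]}: π^{-1}(V) = {3} ∉ τ ✗.
  V = {[0], [3]}: π^{-1}(V) = {0, 3} ∉ τ ✗.
  V = {[1], [3]}: π^{-1}(V) = {1, 3} ∉ τ ✗.
  V = {[0], [1], [3]}: π^{-1}(V) = {0, 1, 3} ∉ τ ✗.
  V = {[2=4], [3]}: π^{-1}(V) = {2, 3, 4} ∉ τ ✗.
  V = {[0], [2=4], [3]}: π^{-1}(V) = {0, 2, 3, 4} ∉ τ ✗.
  V = {[1], [2=4], [3]}: π^{-1}(V) = {1, 2, 3, 4} ∈ τ ✓.
  V = {[0], [1], [2=4], [3]}: π^{-1}(V) = {0, 1, 2, 3, 4} ∈ τ ✓.
Open sets in the quotient: τ_Q = {{}, {[0]}, {[1]}, {[0], [1]}, {[1], [2=4]}, {[0], [1], [2=4]}, {[1], [2=4], [3]}, {[0], [1], [2=4], [3]}} (8 elements).


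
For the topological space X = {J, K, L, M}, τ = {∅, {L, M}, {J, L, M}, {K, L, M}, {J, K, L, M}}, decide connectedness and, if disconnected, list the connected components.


(X, τ) is connected.

Find clopen sets (U ∈ τ with X ∖ U ∈ τ):
  U = ∅, X ∖ U = {J, K, L, M} — both open, so U is clopen.
  U = {J, K, L, M}, X ∖ U = ∅ — both open, so U is clopen.
Only trivial clopens (∅ and X) exist, so (X, τ) is connected.
Compute connected components by grouping points that agree on all clopens:
  component: {J, K, L, M}


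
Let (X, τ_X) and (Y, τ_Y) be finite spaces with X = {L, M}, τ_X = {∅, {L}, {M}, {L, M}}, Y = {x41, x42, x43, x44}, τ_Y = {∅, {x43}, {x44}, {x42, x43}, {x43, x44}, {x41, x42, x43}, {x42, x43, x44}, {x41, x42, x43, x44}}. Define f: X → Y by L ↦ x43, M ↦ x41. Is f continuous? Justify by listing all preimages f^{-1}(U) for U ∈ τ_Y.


f IS continuous.

Compute f^{-1}(U) for each U ∈ τ_Y:
  U = ∅: f^{-1}(U) = ∅ ∈ τ_X ✓.
  U = {x43}: f^{-1}(U) = {L} ∈ τ_X ✓.
  U = {x44}: f^{-1}(U) = ∅ ∈ τ_X ✓.
  U = {x42, x43}: f^{-1}(U) = {L} ∈ τ_X ✓.
  U = {x43, x44}: f^{-1}(U) = {L} ∈ τ_X ✓.
  U = {x41, x42, x43}: f^{-1}(U) = {L, M} ∈ τ_X ✓.
  U = {x42, x43, x44}: f^{-1}(U) = {L} ∈ τ_X ✓.
  U = {x41, x42, x43, x44}: f^{-1}(U) = {L, M} ∈ τ_X ✓.
Every preimage lies in τ_X, so f IS continuous.


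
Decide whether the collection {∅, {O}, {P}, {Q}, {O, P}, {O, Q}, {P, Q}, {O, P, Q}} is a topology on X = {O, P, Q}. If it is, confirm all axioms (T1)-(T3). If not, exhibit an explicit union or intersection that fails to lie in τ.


τ IS a topology on X.

Axiom (T1): ∅ ∈ τ? Yes; X ∈ τ? Yes.
Axiom (T2/T3): check pairwise unions and intersections of members of τ.
All pairwise intersections and unions checked — each lies in τ. Therefore τ satisfies (T1), (T2), (T3): it IS a topology on X.


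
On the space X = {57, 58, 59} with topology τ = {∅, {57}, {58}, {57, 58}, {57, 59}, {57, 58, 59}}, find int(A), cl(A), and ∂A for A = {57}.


int(A) = {57}, cl(A) = {57, 59}, ∂A = {59}.

Closed sets in (X, τ) are complements of opens:
  closed(X, τ) = {∅, {58}, {59}, {57, 59}, {58, 59}, {57, 58, 59}}.
int(A) = ⋃ {U ∈ τ : U ⊆ A}. Opens contained in A: ∅, {57}.
Taking the union of these: int(A) = {57}.
cl(A) = ⋂ {C closed : A ⊆ C}. Closed sets containing A: {57, 59}, {57, 58, 59}.
Intersecting these: cl(A) = {57, 59}.
∂A = cl(A) ∖ int(A) = {57, 59} ∖ {57} = {59}.


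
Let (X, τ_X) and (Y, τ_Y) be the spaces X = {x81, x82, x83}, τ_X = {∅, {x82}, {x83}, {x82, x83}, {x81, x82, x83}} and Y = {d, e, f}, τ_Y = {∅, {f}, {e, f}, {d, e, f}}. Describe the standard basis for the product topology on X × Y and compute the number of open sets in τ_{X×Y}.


Basis B = {∅ × ∅, {x82} × {f}, {x83} × {f}, {x82} × {e, f}, {x82, x83} × {f}, {x83} × {e, f}, {x81, x82, x83} × {f}, {x82} × {d, e, f}, {x83} × {d, e, f}, {x82, x83} × {e, f}, {x81, x82, x83} × {e, f}, {x82, x83} × {d, e, f}, {x81, x82, x83} × {d, e, f}}; |τ_{X×Y}| = 30.

Enumerate products U × V with U ∈ τ_X, V ∈ τ_Y (deduplicated):
  ∅ × ∅ = {} (∅)
  {x82} × {f} = {(x82,f)}
  {x83} × {f} = {(x83,f)}
  {x82} × {e, f} = {(x82,e), (x82,f)}
  {x82, x83} × {f} = {(x82,f), (x83,f)}
  {x83} × {e, f} = {(x83,e), (x83,f)}
  {x81, x82, x83} × {f} = {(x81,f), (x82,f), (x83,f)}
  {x82} × {d, e, f} = {(x82,d), (x82,e), (x82,f)}
  {x83} × {d, e, f} = {(x83,d), (x83,e), (x83,f)}
  {x82, x83} × {e, f} = {(x82,e), (x82,f), (x83,e), (x83,f)}
  {x81, x82, x83} × {e, f} = {(x81,e), (x81,f), (x82,e), (x82,f), (x83,e), (x83,f)}
  {x82, x83} × {d, e, f} = {(x82,d), (x82,e), (x82,f), (x83,d), (x83,e), (x83,f)}
  {x81, x82, x83} × {d, e, f} = {(x81,d), (x81,e), (x81,f), (x82,d), (x82,e), (x82,f), (x83,d), (x83,e), (x83,f)}
These 13 distinct sets form the basis B.
Close under arbitrary unions to get τ_{X×Y}; counting gives |τ_{X×Y}| = 30.


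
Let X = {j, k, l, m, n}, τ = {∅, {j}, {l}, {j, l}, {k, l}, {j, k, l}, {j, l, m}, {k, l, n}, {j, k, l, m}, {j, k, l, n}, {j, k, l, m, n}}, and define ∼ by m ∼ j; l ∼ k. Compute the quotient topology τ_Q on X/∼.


X/∼ = {[j=m], [k=l], [n]}; |τ_Q| = 5.

Equivalence classes: [j=m], [k=l], [n].
Quotient map π: X → X/∼ sends j ↦ [j=m], k ↦ [k=l], l ↦ [k=l], m ↦ [j=m], n ↦ [n].
For each subset V ⊆ X/∼, compute π^{-1}(V) ⊆ X and check whether π^{-1}(V) ∈ τ. V is open in τ_Q iff π^{-1}(V) ∈ τ.
  V = {}: π^{-1}(V) = ∅ ∈ τ ✓.
  V = {[j=m]}: π^{-1}(V) = {j, m} ∉ τ ✗.
  V = {[k=l]}: π^{-1}(V) = {k, l} ∈ τ ✓.
  V = {[j=m], [k=l]}: π^{-1}(V) = {j, k, l, m} ∈ τ ✓.
  V = {[n]}: π^{-1}(V) = {n} ∉ τ ✗.
  V = {[j=m], [n]}: π^{-1}(V) = {j, m, n} ∉ τ ✗.
  V = {[k=l], [n]}: π^{-1}(V) = {k, l, n} ∈ τ ✓.
  V = {[j=m], [k=l], [n]}: π^{-1}(V) = {j, k, l, m, n} ∈ τ ✓.
Open sets in the quotient: τ_Q = {{}, {[k=l]}, {[j=m], [k=l]}, {[k=l], [n]}, {[j=m], [k=l], [n]}} (5 elements).


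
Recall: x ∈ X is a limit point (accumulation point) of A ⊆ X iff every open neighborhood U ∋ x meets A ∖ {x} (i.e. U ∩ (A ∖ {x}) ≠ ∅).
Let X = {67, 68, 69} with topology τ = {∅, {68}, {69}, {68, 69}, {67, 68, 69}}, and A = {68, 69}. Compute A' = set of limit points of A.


A' = {67}

For each x ∈ X, list the open sets U ∈ τ with x ∈ U, then check whether U ∩ (A ∖ {x}) ≠ ∅ for every such U.
  x = 67: opens ∋ x are {67, 68, 69}; each meets A ∖ {67}, so x IS a limit point.
  x = 68: open {68} ∋ x has {68} ∩ (A ∖ {68}) = ∅, so x is NOT a limit point.
  x = 69: open {69} ∋ x has {69} ∩ (A ∖ {69}) = ∅, so x is NOT a limit point.
Collecting: A' = {67}.


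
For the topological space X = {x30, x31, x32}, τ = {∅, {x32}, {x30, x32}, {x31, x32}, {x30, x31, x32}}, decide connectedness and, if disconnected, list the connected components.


(X, τ) is connected.

Find clopen sets (U ∈ τ with X ∖ U ∈ τ):
  U = ∅, X ∖ U = {x30, x31, x32} — both open, so U is clopen.
  U = {x30, x31, x32}, X ∖ U = ∅ — both open, so U is clopen.
Only trivial clopens (∅ and X) exist, so (X, τ) is connected.
Compute connected components by grouping points that agree on all clopens:
  component: {x30, x31, x32}


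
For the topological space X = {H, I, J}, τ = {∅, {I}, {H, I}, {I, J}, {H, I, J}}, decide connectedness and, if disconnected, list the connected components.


(X, τ) is connected.

Find clopen sets (U ∈ τ with X ∖ U ∈ τ):
  U = ∅, X ∖ U = {H, I, J} — both open, so U is clopen.
  U = {H, I, J}, X ∖ U = ∅ — both open, so U is clopen.
Only trivial clopens (∅ and X) exist, so (X, τ) is connected.
Compute connected components by grouping points that agree on all clopens:
  component: {H, I, J}


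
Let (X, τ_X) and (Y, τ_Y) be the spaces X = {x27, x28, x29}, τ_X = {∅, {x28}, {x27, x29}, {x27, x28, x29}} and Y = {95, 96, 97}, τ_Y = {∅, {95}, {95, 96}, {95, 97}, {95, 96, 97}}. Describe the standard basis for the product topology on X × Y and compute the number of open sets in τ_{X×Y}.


Basis B = {∅ × ∅, {x28} × {95}, {x27, x29} × {95}, {x28} × {95, 96}, {x28} × {95, 97}, {x27, x28, x29} × {95}, {x28} × {95, 96, 97}, {x27, x29} × {95, 96}, {x27, x29} × {95, 97}, {x27, x29} × {95, 96, 97}, {x27, x28, x29} × {95, 96}, {x27, x28, x29} × {95, 97}, {x27, x28, x29} × {95, 96, 97}}; |τ_{X×Y}| = 25.

Enumerate products U × V with U ∈ τ_X, V ∈ τ_Y (deduplicated):
  ∅ × ∅ = {} (∅)
  {x28} × {95} = {(x28,95)}
  {x27, x29} × {95} = {(x27,95), (x29,95)}
  {x28} × {95, 96} = {(x28,95), (x28,96)}
  {x28} × {95, 97} = {(x28,95), (x28,97)}
  {x27, x28, x29} × {95} = {(x27,95), (x28,95), (x29,95)}
  {x28} × {95, 96, 97} = {(x28,95), (x28,96), (x28,97)}
  {x27, x29} × {95, 96} = {(x27,95), (x27,96), (x29,95), (x29,96)}
  {x27, x29} × {95, 97} = {(x27,95), (x27,97), (x29,95), (x29,97)}
  {x27, x29} × {95, 96, 97} = {(x27,95), (x27,96), (x27,97), (x29,95), (x29,96), (x29,97)}
  {x27, x28, x29} × {95, 96} = {(x27,95), (x27,96), (x28,95), (x28,96), (x29,95), (x29,96)}
  {x27, x28, x29} × {95, 97} = {(x27,95), (x27,97), (x28,95), (x28,97), (x29,95), (x29,97)}
  {x27, x28, x29} × {95, 96, 97} = {(x27,95), (x27,96), (x27,97), (x28,95), (x28,96), (x28,97), (x29,95), (x29,96), (x29,97)}
These 13 distinct sets form the basis B.
Close under arbitrary unions to get τ_{X×Y}; counting gives |τ_{X×Y}| = 25.


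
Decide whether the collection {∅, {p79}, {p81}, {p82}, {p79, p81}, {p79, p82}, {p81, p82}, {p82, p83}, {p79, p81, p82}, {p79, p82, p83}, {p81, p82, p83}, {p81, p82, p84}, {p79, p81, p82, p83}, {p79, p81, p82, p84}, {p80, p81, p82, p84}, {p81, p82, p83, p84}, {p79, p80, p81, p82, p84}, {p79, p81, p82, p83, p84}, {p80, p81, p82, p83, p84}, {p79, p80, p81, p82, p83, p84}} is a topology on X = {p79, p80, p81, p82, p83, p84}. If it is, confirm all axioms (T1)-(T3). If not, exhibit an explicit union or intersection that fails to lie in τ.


τ IS a topology on X.

Axiom (T1): ∅ ∈ τ? Yes; X ∈ τ? Yes.
Axiom (T2/T3): check pairwise unions and intersections of members of τ.
All pairwise intersections and unions checked — each lies in τ. Therefore τ satisfies (T1), (T2), (T3): it IS a topology on X.


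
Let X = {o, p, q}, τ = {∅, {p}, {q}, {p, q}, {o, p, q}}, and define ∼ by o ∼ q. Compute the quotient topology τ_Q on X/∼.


X/∼ = {[o=q], [p]}; |τ_Q| = 3.

Equivalence classes: [o=q], [p].
Quotient map π: X → X/∼ sends o ↦ [o=q], p ↦ [p], q ↦ [o=q].
For each subset V ⊆ X/∼, compute π^{-1}(V) ⊆ X and check whether π^{-1}(V) ∈ τ. V is open in τ_Q iff π^{-1}(V) ∈ τ.
  V = {}: π^{-1}(V) = ∅ ∈ τ ✓.
  V = {[o=q]}: π^{-1}(V) = {o, q} ∉ τ ✗.
  V = {[p]}: π^{-1}(V) = {p} ∈ τ ✓.
  V = {[o=q], [p]}: π^{-1}(V) = {o, p, q} ∈ τ ✓.
Open sets in the quotient: τ_Q = {{}, {[p]}, {[o=q], [p]}} (3 elements).


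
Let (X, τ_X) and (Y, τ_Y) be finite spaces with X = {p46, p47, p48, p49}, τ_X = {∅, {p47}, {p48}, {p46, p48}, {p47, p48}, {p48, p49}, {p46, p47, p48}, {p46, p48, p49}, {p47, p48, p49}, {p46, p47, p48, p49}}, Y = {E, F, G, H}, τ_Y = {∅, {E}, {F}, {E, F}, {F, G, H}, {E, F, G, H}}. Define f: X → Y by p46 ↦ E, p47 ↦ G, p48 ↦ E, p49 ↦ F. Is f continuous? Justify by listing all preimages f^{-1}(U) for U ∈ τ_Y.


f is NOT continuous.

Compute f^{-1}(U) for each U ∈ τ_Y:
  U = ∅: f^{-1}(U) = ∅ ∈ τ_X ✓.
  U = {E}: f^{-1}(U) = {p46, p48} ∈ τ_X ✓.
  U = {F}: f^{-1}(U) = {p49} ∉ τ_X ✗.
  U = {E, F}: f^{-1}(U) = {p46, p48, p49} ∈ τ_X ✓.
  U = {F, G, H}: f^{-1}(U) = {p47, p49} ∉ τ_X ✗.
  U = {E, F, G, H}: f^{-1}(U) = {p46, p47, p48, p49} ∈ τ_X ✓.
Found U = {F} with f^{-1}(U) = {p49} not in τ_X. Therefore f is NOT continuous.


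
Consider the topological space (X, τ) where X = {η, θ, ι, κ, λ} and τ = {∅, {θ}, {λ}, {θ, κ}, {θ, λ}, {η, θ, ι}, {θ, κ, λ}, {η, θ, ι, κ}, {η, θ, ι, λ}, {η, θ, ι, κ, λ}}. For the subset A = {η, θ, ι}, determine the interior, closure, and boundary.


int(A) = {η, θ, ι}, cl(A) = {η, θ, ι, κ}, ∂A = {κ}.

Closed sets in (X, τ) are complements of opens:
  closed(X, τ) = {∅, {κ}, {λ}, {η, ι}, {κ, λ}, {η, ι, κ}, {η, ι, λ}, {η, θ, ι, κ}, {η, ι, κ, λ}, {η, θ, ι, κ, λ}}.
int(A) = ⋃ {U ∈ τ : U ⊆ A}. Opens contained in A: ∅, {θ}, {η, θ, ι}.
Taking the union of these: int(A) = {η, θ, ι}.
cl(A) = ⋂ {C closed : A ⊆ C}. Closed sets containing A: {η, θ, ι, κ}, {η, θ, ι, κ, λ}.
Intersecting these: cl(A) = {η, θ, ι, κ}.
∂A = cl(A) ∖ int(A) = {η, θ, ι, κ} ∖ {η, θ, ι} = {κ}.


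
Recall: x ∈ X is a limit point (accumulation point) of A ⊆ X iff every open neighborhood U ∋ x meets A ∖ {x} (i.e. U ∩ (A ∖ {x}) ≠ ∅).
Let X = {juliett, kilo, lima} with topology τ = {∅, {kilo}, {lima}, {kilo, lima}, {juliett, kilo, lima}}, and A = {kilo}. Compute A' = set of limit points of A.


A' = {juliett}

For each x ∈ X, list the open sets U ∈ τ with x ∈ U, then check whether U ∩ (A ∖ {x}) ≠ ∅ for every such U.
  x = juliett: opens ∋ x are {juliett, kilo, lima}; each meets A ∖ {juliett}, so x IS a limit point.
  x = kilo: open {kilo} ∋ x has {kilo} ∩ (A ∖ {kilo}) = ∅, so x is NOT a limit point.
  x = lima: open {lima} ∋ x has {lima} ∩ (A ∖ {lima}) = ∅, so x is NOT a limit point.
Collecting: A' = {juliett}.


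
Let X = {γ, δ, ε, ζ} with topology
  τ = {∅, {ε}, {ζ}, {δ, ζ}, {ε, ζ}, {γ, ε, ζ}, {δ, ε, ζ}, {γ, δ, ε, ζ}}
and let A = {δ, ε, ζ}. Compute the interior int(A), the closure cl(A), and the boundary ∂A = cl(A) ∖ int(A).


int(A) = {δ, ε, ζ}, cl(A) = {γ, δ, ε, ζ}, ∂A = {γ}.

Closed sets in (X, τ) are complements of opens:
  closed(X, τ) = {∅, {γ}, {δ}, {γ, δ}, {γ, ε}, {γ, δ, ε}, {γ, δ, ζ}, {γ, δ, ε, ζ}}.
int(A) = ⋃ {U ∈ τ : U ⊆ A}. Opens contained in A: ∅, {ε}, {ζ}, {δ, ζ}, {ε, ζ}, {δ, ε, ζ}.
Taking the union of these: int(A) = {δ, ε, ζ}.
cl(A) = ⋂ {C closed : A ⊆ C}. Closed sets containing A: {γ, δ, ε, ζ}.
Intersecting these: cl(A) = {γ, δ, ε, ζ}.
∂A = cl(A) ∖ int(A) = {γ, δ, ε, ζ} ∖ {δ, ε, ζ} = {γ}.


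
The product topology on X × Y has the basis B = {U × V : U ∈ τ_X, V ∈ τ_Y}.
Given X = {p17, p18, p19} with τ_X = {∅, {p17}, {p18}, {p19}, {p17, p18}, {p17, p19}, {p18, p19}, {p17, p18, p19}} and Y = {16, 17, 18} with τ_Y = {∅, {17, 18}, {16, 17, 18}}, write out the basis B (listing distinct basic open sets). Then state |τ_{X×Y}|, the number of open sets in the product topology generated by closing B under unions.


Basis B = {∅ × ∅, {p17} × {17, 18}, {p18} × {17, 18}, {p19} × {17, 18}, {p17} × {16, 17, 18}, {p18} × {16, 17, 18}, {p19} × {16, 17, 18}, {p17, p18} × {17, 18}, {p17, p19} × {17, 18}, {p18, p19} × {17, 18}, {p17, p18} × {16, 17, 18}, {p17, p19} × {16, 17, 18}, {p17, p18, p19} × {17, 18}, {p18, p19} × {16, 17, 18}, {p17, p18, p19} × {16, 17, 18}}; |τ_{X×Y}| = 27.

Enumerate products U × V with U ∈ τ_X, V ∈ τ_Y (deduplicated):
  ∅ × ∅ = {} (∅)
  {p17} × {17, 18} = {(p17,17), (p17,18)}
  {p18} × {17, 18} = {(p18,17), (p18,18)}
  {p19} × {17, 18} = {(p19,17), (p19,18)}
  {p17} × {16, 17, 18} = {(p17,16), (p17,17), (p17,18)}
  {p18} × {16, 17, 18} = {(p18,16), (p18,17), (p18,18)}
  {p19} × {16, 17, 18} = {(p19,16), (p19,17), (p19,18)}
  {p17, p18} × {17, 18} = {(p17,17), (p17,18), (p18,17), (p18,18)}
  {p17, p19} × {17, 18} = {(p17,17), (p17,18), (p19,17), (p19,18)}
  {p18, p19} × {17, 18} = {(p18,17), (p18,18), (p19,17), (p19,18)}
  {p17, p18} × {16, 17, 18} = {(p17,16), (p17,17), (p17,18), (p18,16), (p18,17), (p18,18)}
  {p17, p19} × {16, 17, 18} = {(p17,16), (p17,17), (p17,18), (p19,16), (p19,17), (p19,18)}
  {p17, p18, p19} × {17, 18} = {(p17,17), (p17,18), (p18,17), (p18,18), (p19,17), (p19,18)}
  {p18, p19} × {16, 17, 18} = {(p18,16), (p18,17), (p18,18), (p19,16), (p19,17), (p19,18)}
  {p17, p18, p19} × {16, 17, 18} = {(p17,16), (p17,17), (p17,18), (p18,16), (p18,17), (p18,18), (p19,16), (p19,17), (p19,18)}
These 15 distinct sets form the basis B.
Close under arbitrary unions to get τ_{X×Y}; counting gives |τ_{X×Y}| = 27.


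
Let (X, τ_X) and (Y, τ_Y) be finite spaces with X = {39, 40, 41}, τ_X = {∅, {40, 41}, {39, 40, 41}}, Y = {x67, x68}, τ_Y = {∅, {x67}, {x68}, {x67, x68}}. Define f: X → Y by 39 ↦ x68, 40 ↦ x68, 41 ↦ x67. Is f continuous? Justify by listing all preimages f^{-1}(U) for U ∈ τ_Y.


f is NOT continuous.

Compute f^{-1}(U) for each U ∈ τ_Y:
  U = ∅: f^{-1}(U) = ∅ ∈ τ_X ✓.
  U = {x67}: f^{-1}(U) = {41} ∉ τ_X ✗.
  U = {x68}: f^{-1}(U) = {39, 40} ∉ τ_X ✗.
  U = {x67, x68}: f^{-1}(U) = {39, 40, 41} ∈ τ_X ✓.
Found U = {x67} with f^{-1}(U) = {41} not in τ_X. Therefore f is NOT continuous.


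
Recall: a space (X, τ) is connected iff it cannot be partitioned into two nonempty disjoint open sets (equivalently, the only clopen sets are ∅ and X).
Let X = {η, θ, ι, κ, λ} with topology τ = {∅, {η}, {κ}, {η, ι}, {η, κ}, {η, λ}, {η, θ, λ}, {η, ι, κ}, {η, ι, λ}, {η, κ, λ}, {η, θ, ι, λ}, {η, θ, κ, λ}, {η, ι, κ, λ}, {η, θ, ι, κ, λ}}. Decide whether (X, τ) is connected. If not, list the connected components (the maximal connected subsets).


(X, τ) is disconnected; components = [{κ}, {η, θ, ι, λ}].

Find clopen sets (U ∈ τ with X ∖ U ∈ τ):
  U = ∅, X ∖ U = {η, θ, ι, κ, λ} — both open, so U is clopen.
  U = {κ}, X ∖ U = {η, θ, ι, λ} — both open, so U is clopen.
  U = {η, θ, ι, λ}, X ∖ U = {κ} — both open, so U is clopen.
  U = {η, θ, ι, κ, λ}, X ∖ U = ∅ — both open, so U is clopen.
Nontrivial clopen(s) exist: e.g. {η, θ, ι, λ}. So (X, τ) is disconnected.
Compute connected components by grouping points that agree on all clopens:
  component: {κ}
  component: {η, θ, ι, λ}


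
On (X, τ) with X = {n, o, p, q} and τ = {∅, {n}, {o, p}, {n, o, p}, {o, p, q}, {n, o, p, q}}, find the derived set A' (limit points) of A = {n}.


A' = ∅

For each x ∈ X, list the open sets U ∈ τ with x ∈ U, then check whether U ∩ (A ∖ {x}) ≠ ∅ for every such U.
  x = n: open {n} ∋ x has {n} ∩ (A ∖ {n}) = ∅, so x is NOT a limit point.
  x = o: open {o, p} ∋ x has {o, p} ∩ (A ∖ {o}) = ∅, so x is NOT a limit point.
  x = p: open {o, p} ∋ x has {o, p} ∩ (A ∖ {p}) = ∅, so x is NOT a limit point.
  x = q: open {o, p, q} ∋ x has {o, p, q} ∩ (A ∖ {q}) = ∅, so x is NOT a limit point.
Collecting: A' = ∅.


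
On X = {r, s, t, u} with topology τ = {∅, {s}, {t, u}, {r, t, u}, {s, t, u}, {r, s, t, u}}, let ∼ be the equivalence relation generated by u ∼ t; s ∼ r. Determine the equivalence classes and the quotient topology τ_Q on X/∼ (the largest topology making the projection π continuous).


X/∼ = {[r=s], [t=u]}; |τ_Q| = 3.

Equivalence classes: [r=s], [t=u].
Quotient map π: X → X/∼ sends r ↦ [r=s], s ↦ [r=s], t ↦ [t=u], u ↦ [t=u].
For each subset V ⊆ X/∼, compute π^{-1}(V) ⊆ X and check whether π^{-1}(V) ∈ τ. V is open in τ_Q iff π^{-1}(V) ∈ τ.
  V = {}: π^{-1}(V) = ∅ ∈ τ ✓.
  V = {[r=s]}: π^{-1}(V) = {r, s} ∉ τ ✗.
  V = {[t=u]}: π^{-1}(V) = {t, u} ∈ τ ✓.
  V = {[r=s], [t=u]}: π^{-1}(V) = {r, s, t, u} ∈ τ ✓.
Open sets in the quotient: τ_Q = {{}, {[t=u]}, {[r=s], [t=u]}} (3 elements).


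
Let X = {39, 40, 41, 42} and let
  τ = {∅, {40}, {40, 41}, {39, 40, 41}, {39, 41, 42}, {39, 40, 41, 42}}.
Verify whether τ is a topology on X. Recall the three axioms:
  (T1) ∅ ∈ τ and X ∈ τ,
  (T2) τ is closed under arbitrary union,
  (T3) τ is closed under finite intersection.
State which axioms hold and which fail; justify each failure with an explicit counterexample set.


τ is NOT a topology on X.

Axiom (T1): ∅ ∈ τ? Yes; X ∈ τ? Yes.
Axiom (T2/T3): check pairwise unions and intersections of members of τ.
Counterexample for (T3): {40, 41} ∩ {39, 41, 42} = {41} ∉ τ. Therefore τ is NOT a topology.


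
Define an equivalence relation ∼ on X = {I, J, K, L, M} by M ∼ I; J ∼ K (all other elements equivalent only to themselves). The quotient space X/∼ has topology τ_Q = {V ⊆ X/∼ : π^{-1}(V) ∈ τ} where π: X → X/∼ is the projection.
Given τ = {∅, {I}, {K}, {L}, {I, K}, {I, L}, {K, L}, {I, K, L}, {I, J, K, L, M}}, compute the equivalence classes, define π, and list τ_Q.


X/∼ = {[I=M], [J=K], [L]}; |τ_Q| = 3.

Equivalence classes: [I=M], [J=K], [L].
Quotient map π: X → X/∼ sends I ↦ [I=M], J ↦ [J=K], K ↦ [J=K], L ↦ [L], M ↦ [I=M].
For each subset V ⊆ X/∼, compute π^{-1}(V) ⊆ X and check whether π^{-1}(V) ∈ τ. V is open in τ_Q iff π^{-1}(V) ∈ τ.
  V = {}: π^{-1}(V) = ∅ ∈ τ ✓.
  V = {[I=M]}: π^{-1}(V) = {I, M} ∉ τ ✗.
  V = {[J=K]}: π^{-1}(V) = {J, K} ∉ τ ✗.
  V = {[I=M], [J=K]}: π^{-1}(V) = {I, J, K, M} ∉ τ ✗.
  V = {[L]}: π^{-1}(V) = {L} ∈ τ ✓.
  V = {[I=M], [L]}: π^{-1}(V) = {I, L, M} ∉ τ ✗.
  V = {[J=K], [L]}: π^{-1}(V) = {J, K, L} ∉ τ ✗.
  V = {[I=M], [J=K], [L]}: π^{-1}(V) = {I, J, K, L, M} ∈ τ ✓.
Open sets in the quotient: τ_Q = {{}, {[L]}, {[I=M], [J=K], [L]}} (3 elements).
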